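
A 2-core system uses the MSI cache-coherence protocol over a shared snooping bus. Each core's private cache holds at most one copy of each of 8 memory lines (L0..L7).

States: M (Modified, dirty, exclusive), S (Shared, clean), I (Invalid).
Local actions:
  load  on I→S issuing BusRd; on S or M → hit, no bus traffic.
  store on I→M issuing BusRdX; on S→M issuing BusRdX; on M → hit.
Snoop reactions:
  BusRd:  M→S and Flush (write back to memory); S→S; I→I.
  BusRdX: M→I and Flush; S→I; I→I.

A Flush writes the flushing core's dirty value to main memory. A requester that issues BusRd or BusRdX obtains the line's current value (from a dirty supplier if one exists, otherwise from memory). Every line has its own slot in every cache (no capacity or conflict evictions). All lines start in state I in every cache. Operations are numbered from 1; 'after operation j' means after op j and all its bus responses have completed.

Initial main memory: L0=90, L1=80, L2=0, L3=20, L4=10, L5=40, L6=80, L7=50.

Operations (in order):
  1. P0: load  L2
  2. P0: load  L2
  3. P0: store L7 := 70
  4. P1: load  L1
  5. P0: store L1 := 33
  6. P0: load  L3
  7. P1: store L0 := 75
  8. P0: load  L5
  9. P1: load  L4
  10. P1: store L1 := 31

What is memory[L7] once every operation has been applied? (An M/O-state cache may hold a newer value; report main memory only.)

memory[L7] = 50

  op1 P0: load  L2 → S/I on L2; bus BusRd; mem=0
  op2 P0: load  L2 → S/I on L2; bus (none); mem=0
  op3 P0: store L7 := 70 → M/I on L7; bus BusRdX; mem=50
  op4 P1: load  L1 → I/S on L1; bus BusRd; mem=80
  op5 P0: store L1 := 33 → M/I on L1; bus BusRdX; mem=80
  op6 P0: load  L3 → S/I on L3; bus BusRd; mem=20
  op7 P1: store L0 := 75 → I/M on L0; bus BusRdX; mem=90
  op8 P0: load  L5 → S/I on L5; bus BusRd; mem=40
  op9 P1: load  L4 → I/S on L4; bus BusRd; mem=10
  op10 P1: store L1 := 31 → I/M on L1; bus BusRdX Flush; mem=33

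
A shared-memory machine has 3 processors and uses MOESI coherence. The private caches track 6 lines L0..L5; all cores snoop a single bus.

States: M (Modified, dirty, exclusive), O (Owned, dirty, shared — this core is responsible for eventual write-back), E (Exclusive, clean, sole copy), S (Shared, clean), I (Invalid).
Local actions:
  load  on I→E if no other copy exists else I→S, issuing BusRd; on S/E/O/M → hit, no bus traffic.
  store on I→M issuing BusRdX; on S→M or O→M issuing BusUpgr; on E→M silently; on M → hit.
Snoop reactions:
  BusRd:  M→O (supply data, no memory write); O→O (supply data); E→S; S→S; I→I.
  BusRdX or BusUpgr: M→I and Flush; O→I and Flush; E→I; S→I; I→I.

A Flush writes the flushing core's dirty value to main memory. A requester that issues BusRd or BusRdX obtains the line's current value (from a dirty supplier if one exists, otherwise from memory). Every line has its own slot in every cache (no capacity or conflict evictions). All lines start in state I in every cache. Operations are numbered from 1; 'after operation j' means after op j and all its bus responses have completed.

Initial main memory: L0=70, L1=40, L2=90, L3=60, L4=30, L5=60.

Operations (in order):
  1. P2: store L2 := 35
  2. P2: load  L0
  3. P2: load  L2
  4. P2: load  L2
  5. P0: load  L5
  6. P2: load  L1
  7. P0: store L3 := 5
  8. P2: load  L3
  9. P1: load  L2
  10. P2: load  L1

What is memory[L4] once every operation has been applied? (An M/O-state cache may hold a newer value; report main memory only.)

memory[L4] = 30

step 1: P2: store L2 := 35  ⟶  IIM  (L2)  txn=BusRdX  M[L2]=90
step 2: P2: load  L0  ⟶  IIE  (L0)  txn=BusRd  M[L0]=70
step 3: P2: load  L2  ⟶  IIM  (L2)  txn=∅  M[L2]=90
step 4: P2: load  L2  ⟶  IIM  (L2)  txn=∅  M[L2]=90
step 5: P0: load  L5  ⟶  EII  (L5)  txn=BusRd  M[L5]=60
step 6: P2: load  L1  ⟶  IIE  (L1)  txn=BusRd  M[L1]=40
step 7: P0: store L3 := 5  ⟶  MII  (L3)  txn=BusRdX  M[L3]=60
step 8: P2: load  L3  ⟶  OIS  (L3)  txn=BusRd  M[L3]=60
step 9: P1: load  L2  ⟶  ISO  (L2)  txn=BusRd  M[L2]=90
step 10: P2: load  L1  ⟶  IIE  (L1)  txn=∅  M[L1]=40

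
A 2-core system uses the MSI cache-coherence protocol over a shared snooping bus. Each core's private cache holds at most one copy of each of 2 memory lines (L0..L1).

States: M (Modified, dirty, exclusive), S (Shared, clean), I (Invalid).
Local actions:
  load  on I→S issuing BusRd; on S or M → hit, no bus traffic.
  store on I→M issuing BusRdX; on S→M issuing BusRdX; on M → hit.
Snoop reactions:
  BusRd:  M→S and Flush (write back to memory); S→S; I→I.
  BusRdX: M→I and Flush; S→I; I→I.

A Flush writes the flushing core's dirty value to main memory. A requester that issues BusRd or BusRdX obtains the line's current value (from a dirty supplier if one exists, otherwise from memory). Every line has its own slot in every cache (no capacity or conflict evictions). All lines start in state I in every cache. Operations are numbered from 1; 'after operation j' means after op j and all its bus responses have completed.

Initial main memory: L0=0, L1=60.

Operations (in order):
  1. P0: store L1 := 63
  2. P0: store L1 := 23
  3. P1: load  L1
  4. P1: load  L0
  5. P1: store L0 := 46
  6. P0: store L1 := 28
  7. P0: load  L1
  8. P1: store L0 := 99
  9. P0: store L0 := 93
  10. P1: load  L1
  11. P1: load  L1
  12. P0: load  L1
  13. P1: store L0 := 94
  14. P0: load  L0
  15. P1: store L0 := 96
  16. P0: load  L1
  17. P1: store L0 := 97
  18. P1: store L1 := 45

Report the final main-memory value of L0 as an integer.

  op1 P0: store L1 := 63 → M/I on L1; bus BusRdX; mem=60
  op2 P0: store L1 := 23 → M/I on L1; bus (none); mem=60
  op3 P1: load  L1 → S/S on L1; bus BusRd Flush; mem=23
  op4 P1: load  L0 → I/S on L0; bus BusRd; mem=0
  op5 P1: store L0 := 46 → I/M on L0; bus BusRdX; mem=0
  op6 P0: store L1 := 28 → M/I on L1; bus BusRdX; mem=23
  op7 P0: load  L1 → M/I on L1; bus (none); mem=23
  op8 P1: store L0 := 99 → I/M on L0; bus (none); mem=0
  op9 P0: store L0 := 93 → M/I on L0; bus BusRdX Flush; mem=99
  op10 P1: load  L1 → S/S on L1; bus BusRd Flush; mem=28
  op11 P1: load  L1 → S/S on L1; bus (none); mem=28
  op12 P0: load  L1 → S/S on L1; bus (none); mem=28
  op13 P1: store L0 := 94 → I/M on L0; bus BusRdX Flush; mem=93
  op14 P0: load  L0 → S/S on L0; bus BusRd Flush; mem=94
  op15 P1: store L0 := 96 → I/M on L0; bus BusRdX; mem=94
  op16 P0: load  L1 → S/S on L1; bus (none); mem=28
  op17 P1: store L0 := 97 → I/M on L0; bus (none); mem=94
  op18 P1: store L1 := 45 → I/M on L1; bus BusRdX; mem=28

memory[L0] = 94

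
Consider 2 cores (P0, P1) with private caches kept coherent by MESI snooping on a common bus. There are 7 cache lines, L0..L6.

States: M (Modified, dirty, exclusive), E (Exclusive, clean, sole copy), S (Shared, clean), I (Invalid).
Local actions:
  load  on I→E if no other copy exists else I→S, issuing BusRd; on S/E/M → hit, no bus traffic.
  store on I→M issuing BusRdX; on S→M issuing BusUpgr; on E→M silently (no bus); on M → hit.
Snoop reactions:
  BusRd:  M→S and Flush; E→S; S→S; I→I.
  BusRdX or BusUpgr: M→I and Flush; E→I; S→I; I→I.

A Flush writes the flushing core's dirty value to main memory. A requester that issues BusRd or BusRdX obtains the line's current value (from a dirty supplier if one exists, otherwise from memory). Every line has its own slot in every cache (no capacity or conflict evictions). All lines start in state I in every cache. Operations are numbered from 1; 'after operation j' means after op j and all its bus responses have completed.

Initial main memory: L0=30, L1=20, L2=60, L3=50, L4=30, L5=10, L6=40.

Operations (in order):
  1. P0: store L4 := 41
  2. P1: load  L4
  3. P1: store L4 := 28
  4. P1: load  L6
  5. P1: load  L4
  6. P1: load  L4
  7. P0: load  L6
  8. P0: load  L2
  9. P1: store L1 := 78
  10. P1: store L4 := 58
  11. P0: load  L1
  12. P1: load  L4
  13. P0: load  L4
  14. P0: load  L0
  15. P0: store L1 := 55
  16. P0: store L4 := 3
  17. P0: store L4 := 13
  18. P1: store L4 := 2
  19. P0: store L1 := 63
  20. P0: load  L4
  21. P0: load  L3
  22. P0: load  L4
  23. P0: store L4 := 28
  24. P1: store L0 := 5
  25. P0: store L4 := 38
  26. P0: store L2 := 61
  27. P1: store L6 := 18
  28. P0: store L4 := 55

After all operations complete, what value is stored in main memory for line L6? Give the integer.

step 1: P0: store L4 := 41  ⟶  MI  (L4)  txn=BusRdX  M[L4]=30
step 2: P1: load  L4  ⟶  SS  (L4)  txn=BusRd+Flush  M[L4]=41
step 3: P1: store L4 := 28  ⟶  IM  (L4)  txn=BusUpgr  M[L4]=41
step 4: P1: load  L6  ⟶  IE  (L6)  txn=BusRd  M[L6]=40
step 5: P1: load  L4  ⟶  IM  (L4)  txn=∅  M[L4]=41
step 6: P1: load  L4  ⟶  IM  (L4)  txn=∅  M[L4]=41
step 7: P0: load  L6  ⟶  SS  (L6)  txn=BusRd  M[L6]=40
step 8: P0: load  L2  ⟶  EI  (L2)  txn=BusRd  M[L2]=60
step 9: P1: store L1 := 78  ⟶  IM  (L1)  txn=BusRdX  M[L1]=20
step 10: P1: store L4 := 58  ⟶  IM  (L4)  txn=∅  M[L4]=41
step 11: P0: load  L1  ⟶  SS  (L1)  txn=BusRd+Flush  M[L1]=78
step 12: P1: load  L4  ⟶  IM  (L4)  txn=∅  M[L4]=41
step 13: P0: load  L4  ⟶  SS  (L4)  txn=BusRd+Flush  M[L4]=58
step 14: P0: load  L0  ⟶  EI  (L0)  txn=BusRd  M[L0]=30
step 15: P0: store L1 := 55  ⟶  MI  (L1)  txn=BusUpgr  M[L1]=78
step 16: P0: store L4 := 3  ⟶  MI  (L4)  txn=BusUpgr  M[L4]=58
step 17: P0: store L4 := 13  ⟶  MI  (L4)  txn=∅  M[L4]=58
step 18: P1: store L4 := 2  ⟶  IM  (L4)  txn=BusRdX+Flush  M[L4]=13
step 19: P0: store L1 := 63  ⟶  MI  (L1)  txn=∅  M[L1]=78
step 20: P0: load  L4  ⟶  SS  (L4)  txn=BusRd+Flush  M[L4]=2
step 21: P0: load  L3  ⟶  EI  (L3)  txn=BusRd  M[L3]=50
step 22: P0: load  L4  ⟶  SS  (L4)  txn=∅  M[L4]=2
step 23: P0: store L4 := 28  ⟶  MI  (L4)  txn=BusUpgr  M[L4]=2
step 24: P1: store L0 := 5  ⟶  IM  (L0)  txn=BusRdX  M[L0]=30
step 25: P0: store L4 := 38  ⟶  MI  (L4)  txn=∅  M[L4]=2
step 26: P0: store L2 := 61  ⟶  MI  (L2)  txn=∅  M[L2]=60
step 27: P1: store L6 := 18  ⟶  IM  (L6)  txn=BusUpgr  M[L6]=40
step 28: P0: store L4 := 55  ⟶  MI  (L4)  txn=∅  M[L4]=2

memory[L6] = 40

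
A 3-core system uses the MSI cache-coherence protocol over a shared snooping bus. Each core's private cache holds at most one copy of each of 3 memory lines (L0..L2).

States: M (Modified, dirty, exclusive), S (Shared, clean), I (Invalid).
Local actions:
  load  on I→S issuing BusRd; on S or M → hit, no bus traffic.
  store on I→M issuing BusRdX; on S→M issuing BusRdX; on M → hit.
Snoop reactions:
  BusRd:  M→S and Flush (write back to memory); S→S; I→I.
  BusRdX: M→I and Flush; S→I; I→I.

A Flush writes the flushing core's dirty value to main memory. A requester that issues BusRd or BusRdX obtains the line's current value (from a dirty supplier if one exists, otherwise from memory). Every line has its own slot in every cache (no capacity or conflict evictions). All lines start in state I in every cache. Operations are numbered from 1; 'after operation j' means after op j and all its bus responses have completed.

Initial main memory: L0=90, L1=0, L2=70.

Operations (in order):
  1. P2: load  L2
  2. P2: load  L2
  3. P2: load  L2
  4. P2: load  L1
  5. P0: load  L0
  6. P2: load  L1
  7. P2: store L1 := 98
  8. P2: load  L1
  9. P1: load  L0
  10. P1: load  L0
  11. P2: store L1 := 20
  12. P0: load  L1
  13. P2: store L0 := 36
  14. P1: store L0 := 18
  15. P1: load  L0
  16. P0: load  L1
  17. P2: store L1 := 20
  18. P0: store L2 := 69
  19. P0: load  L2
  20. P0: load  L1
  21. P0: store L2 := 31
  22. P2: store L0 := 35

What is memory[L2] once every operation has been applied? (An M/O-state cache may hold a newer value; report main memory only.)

memory[L2] = 70

1. P2: load  L2  bus=[BusRd]  L2: P0=I P1=I P2=S  mem[L2]=70
2. P2: load  L2  bus=[-]  L2: P0=I P1=I P2=S  mem[L2]=70
3. P2: load  L2  bus=[-]  L2: P0=I P1=I P2=S  mem[L2]=70
4. P2: load  L1  bus=[BusRd]  L1: P0=I P1=I P2=S  mem[L1]=0
5. P0: load  L0  bus=[BusRd]  L0: P0=S P1=I P2=I  mem[L0]=90
6. P2: load  L1  bus=[-]  L1: P0=I P1=I P2=S  mem[L1]=0
7. P2: store L1 := 98  bus=[BusRdX]  L1: P0=I P1=I P2=M  mem[L1]=0
8. P2: load  L1  bus=[-]  L1: P0=I P1=I P2=M  mem[L1]=0
9. P1: load  L0  bus=[BusRd]  L0: P0=S P1=S P2=I  mem[L0]=90
10. P1: load  L0  bus=[-]  L0: P0=S P1=S P2=I  mem[L0]=90
11. P2: store L1 := 20  bus=[-]  L1: P0=I P1=I P2=M  mem[L1]=0
12. P0: load  L1  bus=[BusRd,Flush]  L1: P0=S P1=I P2=S  mem[L1]=20
13. P2: store L0 := 36  bus=[BusRdX]  L0: P0=I P1=I P2=M  mem[L0]=90
14. P1: store L0 := 18  bus=[BusRdX,Flush]  L0: P0=I P1=M P2=I  mem[L0]=36
15. P1: load  L0  bus=[-]  L0: P0=I P1=M P2=I  mem[L0]=36
16. P0: load  L1  bus=[-]  L1: P0=S P1=I P2=S  mem[L1]=20
17. P2: store L1 := 20  bus=[BusRdX]  L1: P0=I P1=I P2=M  mem[L1]=20
18. P0: store L2 := 69  bus=[BusRdX]  L2: P0=M P1=I P2=I  mem[L2]=70
19. P0: load  L2  bus=[-]  L2: P0=M P1=I P2=I  mem[L2]=70
20. P0: load  L1  bus=[BusRd,Flush]  L1: P0=S P1=I P2=S  mem[L1]=20
21. P0: store L2 := 31  bus=[-]  L2: P0=M P1=I P2=I  mem[L2]=70
22. P2: store L0 := 35  bus=[BusRdX,Flush]  L0: P0=I P1=I P2=M  mem[L0]=18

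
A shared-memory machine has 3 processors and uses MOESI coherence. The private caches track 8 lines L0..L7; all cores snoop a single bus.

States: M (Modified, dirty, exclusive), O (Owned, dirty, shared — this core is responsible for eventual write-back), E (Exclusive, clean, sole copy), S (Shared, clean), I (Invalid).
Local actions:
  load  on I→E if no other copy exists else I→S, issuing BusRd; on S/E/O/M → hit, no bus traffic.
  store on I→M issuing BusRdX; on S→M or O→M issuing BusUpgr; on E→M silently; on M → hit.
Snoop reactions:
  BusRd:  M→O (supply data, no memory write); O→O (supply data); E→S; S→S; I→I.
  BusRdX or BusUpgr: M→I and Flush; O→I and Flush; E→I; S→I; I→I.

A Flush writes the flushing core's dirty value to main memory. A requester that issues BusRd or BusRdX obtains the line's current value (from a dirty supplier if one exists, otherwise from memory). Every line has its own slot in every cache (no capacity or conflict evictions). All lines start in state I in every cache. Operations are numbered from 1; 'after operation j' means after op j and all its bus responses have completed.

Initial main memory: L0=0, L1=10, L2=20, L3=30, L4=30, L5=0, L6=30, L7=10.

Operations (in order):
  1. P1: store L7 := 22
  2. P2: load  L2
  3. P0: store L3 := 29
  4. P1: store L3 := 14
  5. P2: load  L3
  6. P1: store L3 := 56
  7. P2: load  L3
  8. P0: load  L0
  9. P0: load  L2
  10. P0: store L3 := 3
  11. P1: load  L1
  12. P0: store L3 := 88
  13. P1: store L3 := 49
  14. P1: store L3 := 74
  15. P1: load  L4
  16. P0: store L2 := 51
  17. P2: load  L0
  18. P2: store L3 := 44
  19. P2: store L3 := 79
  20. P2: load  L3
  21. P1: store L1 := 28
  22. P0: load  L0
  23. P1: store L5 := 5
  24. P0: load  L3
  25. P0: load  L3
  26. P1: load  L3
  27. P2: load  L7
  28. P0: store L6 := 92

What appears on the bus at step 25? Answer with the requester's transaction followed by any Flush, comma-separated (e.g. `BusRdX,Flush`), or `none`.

1. P1: store L7 := 22  bus=[BusRdX]  L7: P0=I P1=M P2=I  mem[L7]=10
2. P2: load  L2  bus=[BusRd]  L2: P0=I P1=I P2=E  mem[L2]=20
3. P0: store L3 := 29  bus=[BusRdX]  L3: P0=M P1=I P2=I  mem[L3]=30
4. P1: store L3 := 14  bus=[BusRdX,Flush]  L3: P0=I P1=M P2=I  mem[L3]=29
5. P2: load  L3  bus=[BusRd]  L3: P0=I P1=O P2=S  mem[L3]=29
6. P1: store L3 := 56  bus=[BusUpgr]  L3: P0=I P1=M P2=I  mem[L3]=29
7. P2: load  L3  bus=[BusRd]  L3: P0=I P1=O P2=S  mem[L3]=29
8. P0: load  L0  bus=[BusRd]  L0: P0=E P1=I P2=I  mem[L0]=0
9. P0: load  L2  bus=[BusRd]  L2: P0=S P1=I P2=S  mem[L2]=20
10. P0: store L3 := 3  bus=[BusRdX,Flush]  L3: P0=M P1=I P2=I  mem[L3]=56
11. P1: load  L1  bus=[BusRd]  L1: P0=I P1=E P2=I  mem[L1]=10
12. P0: store L3 := 88  bus=[-]  L3: P0=M P1=I P2=I  mem[L3]=56
13. P1: store L3 := 49  bus=[BusRdX,Flush]  L3: P0=I P1=M P2=I  mem[L3]=88
14. P1: store L3 := 74  bus=[-]  L3: P0=I P1=M P2=I  mem[L3]=88
15. P1: load  L4  bus=[BusRd]  L4: P0=I P1=E P2=I  mem[L4]=30
16. P0: store L2 := 51  bus=[BusUpgr]  L2: P0=M P1=I P2=I  mem[L2]=20
17. P2: load  L0  bus=[BusRd]  L0: P0=S P1=I P2=S  mem[L0]=0
18. P2: store L3 := 44  bus=[BusRdX,Flush]  L3: P0=I P1=I P2=M  mem[L3]=74
19. P2: store L3 := 79  bus=[-]  L3: P0=I P1=I P2=M  mem[L3]=74
20. P2: load  L3  bus=[-]  L3: P0=I P1=I P2=M  mem[L3]=74
21. P1: store L1 := 28  bus=[-]  L1: P0=I P1=M P2=I  mem[L1]=10
22. P0: load  L0  bus=[-]  L0: P0=S P1=I P2=S  mem[L0]=0
23. P1: store L5 := 5  bus=[BusRdX]  L5: P0=I P1=M P2=I  mem[L5]=0
24. P0: load  L3  bus=[BusRd]  L3: P0=S P1=I P2=O  mem[L3]=74
25. P0: load  L3  bus=[-]  L3: P0=S P1=I P2=O  mem[L3]=74
26. P1: load  L3  bus=[BusRd]  L3: P0=S P1=S P2=O  mem[L3]=74
27. P2: load  L7  bus=[BusRd]  L7: P0=I P1=O P2=S  mem[L7]=10
28. P0: store L6 := 92  bus=[BusRdX]  L6: P0=M P1=I P2=I  mem[L6]=30

bus = none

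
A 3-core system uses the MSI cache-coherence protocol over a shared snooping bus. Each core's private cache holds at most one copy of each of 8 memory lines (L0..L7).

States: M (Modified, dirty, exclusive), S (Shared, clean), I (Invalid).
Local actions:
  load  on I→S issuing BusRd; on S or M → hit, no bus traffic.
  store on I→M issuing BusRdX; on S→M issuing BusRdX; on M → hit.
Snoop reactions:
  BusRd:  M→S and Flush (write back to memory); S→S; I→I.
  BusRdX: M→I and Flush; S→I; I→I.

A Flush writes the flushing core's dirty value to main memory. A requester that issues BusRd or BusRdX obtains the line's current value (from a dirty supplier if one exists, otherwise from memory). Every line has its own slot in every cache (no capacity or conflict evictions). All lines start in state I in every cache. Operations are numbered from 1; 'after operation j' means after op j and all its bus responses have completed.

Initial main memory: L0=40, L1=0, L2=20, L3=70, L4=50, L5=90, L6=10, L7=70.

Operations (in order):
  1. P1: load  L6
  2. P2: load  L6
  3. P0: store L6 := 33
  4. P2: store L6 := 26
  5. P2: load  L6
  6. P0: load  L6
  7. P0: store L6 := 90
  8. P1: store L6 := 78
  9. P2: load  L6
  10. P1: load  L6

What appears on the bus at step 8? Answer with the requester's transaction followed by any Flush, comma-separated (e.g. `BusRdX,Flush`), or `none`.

  op1 P1: load  L6 → I/S/I on L6; bus BusRd; mem=10
  op2 P2: load  L6 → I/S/S on L6; bus BusRd; mem=10
  op3 P0: store L6 := 33 → M/I/I on L6; bus BusRdX; mem=10
  op4 P2: store L6 := 26 → I/I/M on L6; bus BusRdX Flush; mem=33
  op5 P2: load  L6 → I/I/M on L6; bus (none); mem=33
  op6 P0: load  L6 → S/I/S on L6; bus BusRd Flush; mem=26
  op7 P0: store L6 := 90 → M/I/I on L6; bus BusRdX; mem=26
  op8 P1: store L6 := 78 → I/M/I on L6; bus BusRdX Flush; mem=90
  op9 P2: load  L6 → I/S/S on L6; bus BusRd Flush; mem=78
  op10 P1: load  L6 → I/S/S on L6; bus (none); mem=78

bus = BusRdX,Flush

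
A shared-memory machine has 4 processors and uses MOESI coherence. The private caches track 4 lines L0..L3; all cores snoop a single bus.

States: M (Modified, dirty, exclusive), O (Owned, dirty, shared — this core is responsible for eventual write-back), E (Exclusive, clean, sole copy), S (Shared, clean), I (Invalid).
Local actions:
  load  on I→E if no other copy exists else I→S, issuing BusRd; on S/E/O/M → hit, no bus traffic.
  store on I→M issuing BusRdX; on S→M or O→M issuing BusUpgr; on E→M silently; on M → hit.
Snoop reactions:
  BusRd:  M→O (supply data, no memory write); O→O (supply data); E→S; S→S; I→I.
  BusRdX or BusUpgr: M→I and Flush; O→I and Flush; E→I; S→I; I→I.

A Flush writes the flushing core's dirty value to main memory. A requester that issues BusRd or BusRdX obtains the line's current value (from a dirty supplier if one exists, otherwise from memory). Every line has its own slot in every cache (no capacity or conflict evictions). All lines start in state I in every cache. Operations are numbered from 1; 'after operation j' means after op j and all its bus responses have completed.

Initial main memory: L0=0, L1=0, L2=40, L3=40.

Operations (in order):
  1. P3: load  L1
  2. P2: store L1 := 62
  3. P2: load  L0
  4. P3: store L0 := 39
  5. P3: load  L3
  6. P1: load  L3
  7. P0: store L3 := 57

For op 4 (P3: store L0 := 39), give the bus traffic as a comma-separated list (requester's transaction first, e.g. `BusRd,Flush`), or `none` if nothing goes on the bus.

bus = BusRdX

1. P3: load  L1  bus=[BusRd]  L1: P0=I P1=I P2=I P3=E  mem[L1]=0
2. P2: store L1 := 62  bus=[BusRdX]  L1: P0=I P1=I P2=M P3=I  mem[L1]=0
3. P2: load  L0  bus=[BusRd]  L0: P0=I P1=I P2=E P3=I  mem[L0]=0
4. P3: store L0 := 39  bus=[BusRdX]  L0: P0=I P1=I P2=I P3=M  mem[L0]=0
5. P3: load  L3  bus=[BusRd]  L3: P0=I P1=I P2=I P3=E  mem[L3]=40
6. P1: load  L3  bus=[BusRd]  L3: P0=I P1=S P2=I P3=S  mem[L3]=40
7. P0: store L3 := 57  bus=[BusRdX]  L3: P0=M P1=I P2=I P3=I  mem[L3]=40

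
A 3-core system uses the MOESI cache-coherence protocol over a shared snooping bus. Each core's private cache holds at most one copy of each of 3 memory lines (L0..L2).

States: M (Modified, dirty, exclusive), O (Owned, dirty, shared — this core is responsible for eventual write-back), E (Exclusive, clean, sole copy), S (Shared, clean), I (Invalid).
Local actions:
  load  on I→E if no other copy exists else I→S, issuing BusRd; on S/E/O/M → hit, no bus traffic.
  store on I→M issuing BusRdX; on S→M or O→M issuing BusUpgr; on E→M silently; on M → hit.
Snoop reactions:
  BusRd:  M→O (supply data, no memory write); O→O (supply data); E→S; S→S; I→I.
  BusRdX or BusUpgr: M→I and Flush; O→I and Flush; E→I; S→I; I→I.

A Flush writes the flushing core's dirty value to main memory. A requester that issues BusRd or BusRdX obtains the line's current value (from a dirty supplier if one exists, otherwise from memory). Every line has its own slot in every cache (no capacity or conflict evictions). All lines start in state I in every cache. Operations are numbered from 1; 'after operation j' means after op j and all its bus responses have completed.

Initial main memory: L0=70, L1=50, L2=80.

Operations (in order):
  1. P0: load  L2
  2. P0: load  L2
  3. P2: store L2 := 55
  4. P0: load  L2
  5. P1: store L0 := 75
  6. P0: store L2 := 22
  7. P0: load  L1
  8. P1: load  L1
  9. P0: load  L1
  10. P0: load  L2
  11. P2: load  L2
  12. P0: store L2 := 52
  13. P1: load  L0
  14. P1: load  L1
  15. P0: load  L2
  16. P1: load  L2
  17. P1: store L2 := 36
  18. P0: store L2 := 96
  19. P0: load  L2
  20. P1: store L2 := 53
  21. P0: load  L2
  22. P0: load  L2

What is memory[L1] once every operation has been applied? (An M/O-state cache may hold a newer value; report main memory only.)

memory[L1] = 50

  op1 P0: load  L2 → E/I/I on L2; bus BusRd; mem=80
  op2 P0: load  L2 → E/I/I on L2; bus (none); mem=80
  op3 P2: store L2 := 55 → I/I/M on L2; bus BusRdX; mem=80
  op4 P0: load  L2 → S/I/O on L2; bus BusRd; mem=80
  op5 P1: store L0 := 75 → I/M/I on L0; bus BusRdX; mem=70
  op6 P0: store L2 := 22 → M/I/I on L2; bus BusUpgr Flush; mem=55
  op7 P0: load  L1 → E/I/I on L1; bus BusRd; mem=50
  op8 P1: load  L1 → S/S/I on L1; bus BusRd; mem=50
  op9 P0: load  L1 → S/S/I on L1; bus (none); mem=50
  op10 P0: load  L2 → M/I/I on L2; bus (none); mem=55
  op11 P2: load  L2 → O/I/S on L2; bus BusRd; mem=55
  op12 P0: store L2 := 52 → M/I/I on L2; bus BusUpgr; mem=55
  op13 P1: load  L0 → I/M/I on L0; bus (none); mem=70
  op14 P1: load  L1 → S/S/I on L1; bus (none); mem=50
  op15 P0: load  L2 → M/I/I on L2; bus (none); mem=55
  op16 P1: load  L2 → O/S/I on L2; bus BusRd; mem=55
  op17 P1: store L2 := 36 → I/M/I on L2; bus BusUpgr Flush; mem=52
  op18 P0: store L2 := 96 → M/I/I on L2; bus BusRdX Flush; mem=36
  op19 P0: load  L2 → M/I/I on L2; bus (none); mem=36
  op20 P1: store L2 := 53 → I/M/I on L2; bus BusRdX Flush; mem=96
  op21 P0: load  L2 → S/O/I on L2; bus BusRd; mem=96
  op22 P0: load  L2 → S/O/I on L2; bus (none); mem=96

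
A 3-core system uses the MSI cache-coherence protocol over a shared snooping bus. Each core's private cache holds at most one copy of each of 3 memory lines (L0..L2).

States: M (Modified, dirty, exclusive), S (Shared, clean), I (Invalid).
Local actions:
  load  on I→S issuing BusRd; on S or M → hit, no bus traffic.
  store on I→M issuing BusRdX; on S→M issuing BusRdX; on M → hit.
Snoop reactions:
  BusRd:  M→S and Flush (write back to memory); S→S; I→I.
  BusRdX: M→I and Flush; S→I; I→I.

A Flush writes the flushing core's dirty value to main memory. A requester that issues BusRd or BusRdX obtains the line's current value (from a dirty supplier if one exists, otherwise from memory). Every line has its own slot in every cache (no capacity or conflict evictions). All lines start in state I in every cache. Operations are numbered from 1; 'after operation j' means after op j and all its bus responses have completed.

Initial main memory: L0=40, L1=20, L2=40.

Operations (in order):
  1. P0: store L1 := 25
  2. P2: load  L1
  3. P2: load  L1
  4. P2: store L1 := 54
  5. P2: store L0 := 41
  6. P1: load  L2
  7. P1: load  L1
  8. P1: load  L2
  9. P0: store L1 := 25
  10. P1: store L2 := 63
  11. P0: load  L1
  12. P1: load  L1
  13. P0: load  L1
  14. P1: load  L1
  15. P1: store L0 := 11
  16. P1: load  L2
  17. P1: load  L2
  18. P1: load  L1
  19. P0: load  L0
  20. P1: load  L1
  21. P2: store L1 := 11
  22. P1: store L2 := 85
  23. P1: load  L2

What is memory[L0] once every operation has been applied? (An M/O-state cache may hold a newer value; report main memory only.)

memory[L0] = 11

1. P0: store L1 := 25  bus=[BusRdX]  L1: P0=M P1=I P2=I  mem[L1]=20
2. P2: load  L1  bus=[BusRd,Flush]  L1: P0=S P1=I P2=S  mem[L1]=25
3. P2: load  L1  bus=[-]  L1: P0=S P1=I P2=S  mem[L1]=25
4. P2: store L1 := 54  bus=[BusRdX]  L1: P0=I P1=I P2=M  mem[L1]=25
5. P2: store L0 := 41  bus=[BusRdX]  L0: P0=I P1=I P2=M  mem[L0]=40
6. P1: load  L2  bus=[BusRd]  L2: P0=I P1=S P2=I  mem[L2]=40
7. P1: load  L1  bus=[BusRd,Flush]  L1: P0=I P1=S P2=S  mem[L1]=54
8. P1: load  L2  bus=[-]  L2: P0=I P1=S P2=I  mem[L2]=40
9. P0: store L1 := 25  bus=[BusRdX]  L1: P0=M P1=I P2=I  mem[L1]=54
10. P1: store L2 := 63  bus=[BusRdX]  L2: P0=I P1=M P2=I  mem[L2]=40
11. P0: load  L1  bus=[-]  L1: P0=M P1=I P2=I  mem[L1]=54
12. P1: load  L1  bus=[BusRd,Flush]  L1: P0=S P1=S P2=I  mem[L1]=25
13. P0: load  L1  bus=[-]  L1: P0=S P1=S P2=I  mem[L1]=25
14. P1: load  L1  bus=[-]  L1: P0=S P1=S P2=I  mem[L1]=25
15. P1: store L0 := 11  bus=[BusRdX,Flush]  L0: P0=I P1=M P2=I  mem[L0]=41
16. P1: load  L2  bus=[-]  L2: P0=I P1=M P2=I  mem[L2]=40
17. P1: load  L2  bus=[-]  L2: P0=I P1=M P2=I  mem[L2]=40
18. P1: load  L1  bus=[-]  L1: P0=S P1=S P2=I  mem[L1]=25
19. P0: load  L0  bus=[BusRd,Flush]  L0: P0=S P1=S P2=I  mem[L0]=11
20. P1: load  L1  bus=[-]  L1: P0=S P1=S P2=I  mem[L1]=25
21. P2: store L1 := 11  bus=[BusRdX]  L1: P0=I P1=I P2=M  mem[L1]=25
22. P1: store L2 := 85  bus=[-]  L2: P0=I P1=M P2=I  mem[L2]=40
23. P1: load  L2  bus=[-]  L2: P0=I P1=M P2=I  mem[L2]=40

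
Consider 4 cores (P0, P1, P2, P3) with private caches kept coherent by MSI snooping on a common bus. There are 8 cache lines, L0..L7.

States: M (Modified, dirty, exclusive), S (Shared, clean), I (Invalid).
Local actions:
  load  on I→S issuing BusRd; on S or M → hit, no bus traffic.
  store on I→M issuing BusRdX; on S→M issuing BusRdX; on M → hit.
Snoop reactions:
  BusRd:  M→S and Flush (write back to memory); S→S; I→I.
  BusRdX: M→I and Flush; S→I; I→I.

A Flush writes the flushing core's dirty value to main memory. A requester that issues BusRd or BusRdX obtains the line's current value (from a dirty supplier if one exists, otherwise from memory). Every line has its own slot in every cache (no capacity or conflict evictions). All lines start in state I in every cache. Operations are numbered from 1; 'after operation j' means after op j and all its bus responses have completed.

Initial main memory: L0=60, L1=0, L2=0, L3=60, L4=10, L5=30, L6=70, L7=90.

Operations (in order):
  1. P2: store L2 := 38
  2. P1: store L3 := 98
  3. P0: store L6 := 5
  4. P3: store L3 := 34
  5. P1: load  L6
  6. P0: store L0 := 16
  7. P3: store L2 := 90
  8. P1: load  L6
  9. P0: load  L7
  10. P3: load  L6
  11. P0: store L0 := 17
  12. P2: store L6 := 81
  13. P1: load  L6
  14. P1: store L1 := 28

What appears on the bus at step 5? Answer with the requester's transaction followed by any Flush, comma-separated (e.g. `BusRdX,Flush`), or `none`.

bus = BusRd,Flush

step 1: P2: store L2 := 38  ⟶  IIMI  (L2)  txn=BusRdX  M[L2]=0
step 2: P1: store L3 := 98  ⟶  IMII  (L3)  txn=BusRdX  M[L3]=60
step 3: P0: store L6 := 5  ⟶  MIII  (L6)  txn=BusRdX  M[L6]=70
step 4: P3: store L3 := 34  ⟶  IIIM  (L3)  txn=BusRdX+Flush  M[L3]=98
step 5: P1: load  L6  ⟶  SSII  (L6)  txn=BusRd+Flush  M[L6]=5
step 6: P0: store L0 := 16  ⟶  MIII  (L0)  txn=BusRdX  M[L0]=60
step 7: P3: store L2 := 90  ⟶  IIIM  (L2)  txn=BusRdX+Flush  M[L2]=38
step 8: P1: load  L6  ⟶  SSII  (L6)  txn=∅  M[L6]=5
step 9: P0: load  L7  ⟶  SIII  (L7)  txn=BusRd  M[L7]=90
step 10: P3: load  L6  ⟶  SSIS  (L6)  txn=BusRd  M[L6]=5
step 11: P0: store L0 := 17  ⟶  MIII  (L0)  txn=∅  M[L0]=60
step 12: P2: store L6 := 81  ⟶  IIMI  (L6)  txn=BusRdX  M[L6]=5
step 13: P1: load  L6  ⟶  ISSI  (L6)  txn=BusRd+Flush  M[L6]=81
step 14: P1: store L1 := 28  ⟶  IMII  (L1)  txn=BusRdX  M[L1]=0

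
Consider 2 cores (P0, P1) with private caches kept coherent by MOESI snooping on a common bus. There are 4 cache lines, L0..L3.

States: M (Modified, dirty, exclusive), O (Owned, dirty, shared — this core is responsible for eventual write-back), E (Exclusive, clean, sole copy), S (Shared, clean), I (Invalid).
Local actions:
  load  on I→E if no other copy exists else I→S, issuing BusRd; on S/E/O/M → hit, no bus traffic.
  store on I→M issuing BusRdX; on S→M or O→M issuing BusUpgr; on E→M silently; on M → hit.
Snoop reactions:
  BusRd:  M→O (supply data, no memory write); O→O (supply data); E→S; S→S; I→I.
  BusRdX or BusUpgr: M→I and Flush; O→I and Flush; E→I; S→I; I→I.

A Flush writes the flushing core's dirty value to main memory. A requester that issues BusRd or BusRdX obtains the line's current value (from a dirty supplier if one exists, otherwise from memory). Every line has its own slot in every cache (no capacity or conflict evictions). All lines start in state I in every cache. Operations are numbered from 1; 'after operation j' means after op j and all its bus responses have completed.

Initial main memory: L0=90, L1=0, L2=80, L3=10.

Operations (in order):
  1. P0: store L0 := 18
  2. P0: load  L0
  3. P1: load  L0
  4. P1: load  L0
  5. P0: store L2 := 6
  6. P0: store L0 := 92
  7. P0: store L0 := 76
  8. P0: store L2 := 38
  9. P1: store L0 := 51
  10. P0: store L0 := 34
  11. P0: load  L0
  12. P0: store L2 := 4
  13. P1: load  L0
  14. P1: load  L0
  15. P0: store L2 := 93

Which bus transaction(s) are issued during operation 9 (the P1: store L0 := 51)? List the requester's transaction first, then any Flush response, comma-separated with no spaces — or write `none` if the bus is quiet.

step 1: P0: store L0 := 18  ⟶  MI  (L0)  txn=BusRdX  M[L0]=90
step 2: P0: load  L0  ⟶  MI  (L0)  txn=∅  M[L0]=90
step 3: P1: load  L0  ⟶  OS  (L0)  txn=BusRd  M[L0]=90
step 4: P1: load  L0  ⟶  OS  (L0)  txn=∅  M[L0]=90
step 5: P0: store L2 := 6  ⟶  MI  (L2)  txn=BusRdX  M[L2]=80
step 6: P0: store L0 := 92  ⟶  MI  (L0)  txn=BusUpgr  M[L0]=90
step 7: P0: store L0 := 76  ⟶  MI  (L0)  txn=∅  M[L0]=90
step 8: P0: store L2 := 38  ⟶  MI  (L2)  txn=∅  M[L2]=80
step 9: P1: store L0 := 51  ⟶  IM  (L0)  txn=BusRdX+Flush  M[L0]=76
step 10: P0: store L0 := 34  ⟶  MI  (L0)  txn=BusRdX+Flush  M[L0]=51
step 11: P0: load  L0  ⟶  MI  (L0)  txn=∅  M[L0]=51
step 12: P0: store L2 := 4  ⟶  MI  (L2)  txn=∅  M[L2]=80
step 13: P1: load  L0  ⟶  OS  (L0)  txn=BusRd  M[L0]=51
step 14: P1: load  L0  ⟶  OS  (L0)  txn=∅  M[L0]=51
step 15: P0: store L2 := 93  ⟶  MI  (L2)  txn=∅  M[L2]=80

bus = BusRdX,Flush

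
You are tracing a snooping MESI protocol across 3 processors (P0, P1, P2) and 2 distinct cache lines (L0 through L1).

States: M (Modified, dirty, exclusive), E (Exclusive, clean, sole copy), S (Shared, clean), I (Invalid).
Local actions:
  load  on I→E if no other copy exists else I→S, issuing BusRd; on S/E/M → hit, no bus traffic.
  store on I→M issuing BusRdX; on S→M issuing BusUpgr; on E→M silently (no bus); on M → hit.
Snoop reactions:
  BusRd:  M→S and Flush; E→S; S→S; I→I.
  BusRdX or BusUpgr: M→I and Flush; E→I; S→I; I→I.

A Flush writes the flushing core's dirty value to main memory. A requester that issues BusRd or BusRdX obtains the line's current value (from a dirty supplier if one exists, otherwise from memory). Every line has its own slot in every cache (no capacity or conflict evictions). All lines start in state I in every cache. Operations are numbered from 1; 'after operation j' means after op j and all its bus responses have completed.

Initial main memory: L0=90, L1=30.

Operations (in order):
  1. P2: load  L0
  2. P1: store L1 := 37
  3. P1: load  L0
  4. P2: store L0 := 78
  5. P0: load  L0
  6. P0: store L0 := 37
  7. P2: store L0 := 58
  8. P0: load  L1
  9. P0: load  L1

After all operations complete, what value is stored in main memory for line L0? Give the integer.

memory[L0] = 37

  op1 P2: load  L0 → I/I/E on L0; bus BusRd; mem=90
  op2 P1: store L1 := 37 → I/M/I on L1; bus BusRdX; mem=30
  op3 P1: load  L0 → I/S/S on L0; bus BusRd; mem=90
  op4 P2: store L0 := 78 → I/I/M on L0; bus BusUpgr; mem=90
  op5 P0: load  L0 → S/I/S on L0; bus BusRd Flush; mem=78
  op6 P0: store L0 := 37 → M/I/I on L0; bus BusUpgr; mem=78
  op7 P2: store L0 := 58 → I/I/M on L0; bus BusRdX Flush; mem=37
  op8 P0: load  L1 → S/S/I on L1; bus BusRd Flush; mem=37
  op9 P0: load  L1 → S/S/I on L1; bus (none); mem=37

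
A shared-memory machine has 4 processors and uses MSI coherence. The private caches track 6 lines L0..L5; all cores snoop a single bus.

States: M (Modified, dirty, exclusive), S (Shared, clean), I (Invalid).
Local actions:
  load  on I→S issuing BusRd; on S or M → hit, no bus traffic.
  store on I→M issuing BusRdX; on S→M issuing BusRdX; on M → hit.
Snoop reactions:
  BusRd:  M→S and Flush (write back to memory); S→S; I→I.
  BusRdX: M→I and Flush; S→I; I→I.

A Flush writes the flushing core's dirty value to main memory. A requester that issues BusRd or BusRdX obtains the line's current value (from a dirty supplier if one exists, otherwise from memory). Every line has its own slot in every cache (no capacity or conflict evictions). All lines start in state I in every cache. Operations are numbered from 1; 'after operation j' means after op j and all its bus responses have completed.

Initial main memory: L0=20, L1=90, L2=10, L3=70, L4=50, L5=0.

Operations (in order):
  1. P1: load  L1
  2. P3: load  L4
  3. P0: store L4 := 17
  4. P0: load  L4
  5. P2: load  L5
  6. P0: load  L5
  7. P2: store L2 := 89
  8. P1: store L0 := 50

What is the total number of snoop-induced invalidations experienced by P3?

1. P1: load  L1  bus=[BusRd]  L1: P0=I P1=S P2=I P3=I  mem[L1]=90
2. P3: load  L4  bus=[BusRd]  L4: P0=I P1=I P2=I P3=S  mem[L4]=50
3. P0: store L4 := 17  bus=[BusRdX]  L4: P0=M P1=I P2=I P3=I  mem[L4]=50
4. P0: load  L4  bus=[-]  L4: P0=M P1=I P2=I P3=I  mem[L4]=50
5. P2: load  L5  bus=[BusRd]  L5: P0=I P1=I P2=S P3=I  mem[L5]=0
6. P0: load  L5  bus=[BusRd]  L5: P0=S P1=I P2=S P3=I  mem[L5]=0
7. P2: store L2 := 89  bus=[BusRdX]  L2: P0=I P1=I P2=M P3=I  mem[L2]=10
8. P1: store L0 := 50  bus=[BusRdX]  L0: P0=I P1=M P2=I P3=I  mem[L0]=20

invalidations = 1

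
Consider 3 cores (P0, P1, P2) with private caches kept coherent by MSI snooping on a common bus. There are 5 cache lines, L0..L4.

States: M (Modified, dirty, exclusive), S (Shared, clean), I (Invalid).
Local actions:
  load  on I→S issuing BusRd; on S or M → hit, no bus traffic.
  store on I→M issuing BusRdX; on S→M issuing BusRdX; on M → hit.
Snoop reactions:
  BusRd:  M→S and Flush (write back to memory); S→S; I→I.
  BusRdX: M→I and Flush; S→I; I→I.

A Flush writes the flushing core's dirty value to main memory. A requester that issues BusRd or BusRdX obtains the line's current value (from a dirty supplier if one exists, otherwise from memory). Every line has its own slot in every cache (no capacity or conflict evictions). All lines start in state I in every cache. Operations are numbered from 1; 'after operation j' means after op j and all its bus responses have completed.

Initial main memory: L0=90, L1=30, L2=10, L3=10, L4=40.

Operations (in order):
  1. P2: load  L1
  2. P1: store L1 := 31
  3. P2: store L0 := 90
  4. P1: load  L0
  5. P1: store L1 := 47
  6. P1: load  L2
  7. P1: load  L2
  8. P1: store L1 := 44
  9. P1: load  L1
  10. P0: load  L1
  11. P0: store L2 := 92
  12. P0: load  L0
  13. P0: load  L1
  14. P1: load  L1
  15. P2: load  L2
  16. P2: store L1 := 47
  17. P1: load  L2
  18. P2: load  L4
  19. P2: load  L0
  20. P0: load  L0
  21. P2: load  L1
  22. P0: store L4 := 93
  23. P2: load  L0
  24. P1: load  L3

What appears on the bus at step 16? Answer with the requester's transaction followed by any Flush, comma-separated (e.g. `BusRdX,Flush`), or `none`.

1. P2: load  L1  bus=[BusRd]  L1: P0=I P1=I P2=S  mem[L1]=30
2. P1: store L1 := 31  bus=[BusRdX]  L1: P0=I P1=M P2=I  mem[L1]=30
3. P2: store L0 := 90  bus=[BusRdX]  L0: P0=I P1=I P2=M  mem[L0]=90
4. P1: load  L0  bus=[BusRd,Flush]  L0: P0=I P1=S P2=S  mem[L0]=90
5. P1: store L1 := 47  bus=[-]  L1: P0=I P1=M P2=I  mem[L1]=30
6. P1: load  L2  bus=[BusRd]  L2: P0=I P1=S P2=I  mem[L2]=10
7. P1: load  L2  bus=[-]  L2: P0=I P1=S P2=I  mem[L2]=10
8. P1: store L1 := 44  bus=[-]  L1: P0=I P1=M P2=I  mem[L1]=30
9. P1: load  L1  bus=[-]  L1: P0=I P1=M P2=I  mem[L1]=30
10. P0: load  L1  bus=[BusRd,Flush]  L1: P0=S P1=S P2=I  mem[L1]=44
11. P0: store L2 := 92  bus=[BusRdX]  L2: P0=M P1=I P2=I  mem[L2]=10
12. P0: load  L0  bus=[BusRd]  L0: P0=S P1=S P2=S  mem[L0]=90
13. P0: load  L1  bus=[-]  L1: P0=S P1=S P2=I  mem[L1]=44
14. P1: load  L1  bus=[-]  L1: P0=S P1=S P2=I  mem[L1]=44
15. P2: load  L2  bus=[BusRd,Flush]  L2: P0=S P1=I P2=S  mem[L2]=92
16. P2: store L1 := 47  bus=[BusRdX]  L1: P0=I P1=I P2=M  mem[L1]=44
17. P1: load  L2  bus=[BusRd]  L2: P0=S P1=S P2=S  mem[L2]=92
18. P2: load  L4  bus=[BusRd]  L4: P0=I P1=I P2=S  mem[L4]=40
19. P2: load  L0  bus=[-]  L0: P0=S P1=S P2=S  mem[L0]=90
20. P0: load  L0  bus=[-]  L0: P0=S P1=S P2=S  mem[L0]=90
21. P2: load  L1  bus=[-]  L1: P0=I P1=I P2=M  mem[L1]=44
22. P0: store L4 := 93  bus=[BusRdX]  L4: P0=M P1=I P2=I  mem[L4]=40
23. P2: load  L0  bus=[-]  L0: P0=S P1=S P2=S  mem[L0]=90
24. P1: load  L3  bus=[BusRd]  L3: P0=I P1=S P2=I  mem[L3]=10

bus = BusRdX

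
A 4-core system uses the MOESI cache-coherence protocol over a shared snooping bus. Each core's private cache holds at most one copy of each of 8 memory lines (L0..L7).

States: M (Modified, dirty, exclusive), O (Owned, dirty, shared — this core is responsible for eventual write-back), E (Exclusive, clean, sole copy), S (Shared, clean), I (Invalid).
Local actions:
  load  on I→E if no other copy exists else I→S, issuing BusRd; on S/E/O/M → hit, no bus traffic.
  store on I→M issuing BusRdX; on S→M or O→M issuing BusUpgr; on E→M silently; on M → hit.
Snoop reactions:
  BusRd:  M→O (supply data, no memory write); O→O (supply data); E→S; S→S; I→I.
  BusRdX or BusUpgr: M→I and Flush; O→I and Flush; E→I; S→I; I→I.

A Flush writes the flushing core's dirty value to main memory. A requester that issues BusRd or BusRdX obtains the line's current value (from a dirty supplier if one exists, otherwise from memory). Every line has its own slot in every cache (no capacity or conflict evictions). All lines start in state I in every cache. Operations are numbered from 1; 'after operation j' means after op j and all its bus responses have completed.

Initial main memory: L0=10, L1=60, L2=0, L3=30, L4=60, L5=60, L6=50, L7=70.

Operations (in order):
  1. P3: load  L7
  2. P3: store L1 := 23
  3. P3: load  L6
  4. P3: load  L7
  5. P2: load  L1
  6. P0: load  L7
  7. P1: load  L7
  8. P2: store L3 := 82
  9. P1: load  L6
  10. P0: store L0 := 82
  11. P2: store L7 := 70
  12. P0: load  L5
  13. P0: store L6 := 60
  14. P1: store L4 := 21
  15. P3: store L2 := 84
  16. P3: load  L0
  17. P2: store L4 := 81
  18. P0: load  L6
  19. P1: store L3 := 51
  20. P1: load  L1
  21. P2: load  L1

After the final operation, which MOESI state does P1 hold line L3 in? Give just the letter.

step 1: P3: load  L7  ⟶  IIIE  (L7)  txn=BusRd  M[L7]=70
step 2: P3: store L1 := 23  ⟶  IIIM  (L1)  txn=BusRdX  M[L1]=60
step 3: P3: load  L6  ⟶  IIIE  (L6)  txn=BusRd  M[L6]=50
step 4: P3: load  L7  ⟶  IIIE  (L7)  txn=∅  M[L7]=70
step 5: P2: load  L1  ⟶  IISO  (L1)  txn=BusRd  M[L1]=60
step 6: P0: load  L7  ⟶  SIIS  (L7)  txn=BusRd  M[L7]=70
step 7: P1: load  L7  ⟶  SSIS  (L7)  txn=BusRd  M[L7]=70
step 8: P2: store L3 := 82  ⟶  IIMI  (L3)  txn=BusRdX  M[L3]=30
step 9: P1: load  L6  ⟶  ISIS  (L6)  txn=BusRd  M[L6]=50
step 10: P0: store L0 := 82  ⟶  MIII  (L0)  txn=BusRdX  M[L0]=10
step 11: P2: store L7 := 70  ⟶  IIMI  (L7)  txn=BusRdX  M[L7]=70
step 12: P0: load  L5  ⟶  EIII  (L5)  txn=BusRd  M[L5]=60
step 13: P0: store L6 := 60  ⟶  MIII  (L6)  txn=BusRdX  M[L6]=50
step 14: P1: store L4 := 21  ⟶  IMII  (L4)  txn=BusRdX  M[L4]=60
step 15: P3: store L2 := 84  ⟶  IIIM  (L2)  txn=BusRdX  M[L2]=0
step 16: P3: load  L0  ⟶  OIIS  (L0)  txn=BusRd  M[L0]=10
step 17: P2: store L4 := 81  ⟶  IIMI  (L4)  txn=BusRdX+Flush  M[L4]=21
step 18: P0: load  L6  ⟶  MIII  (L6)  txn=∅  M[L6]=50
step 19: P1: store L3 := 51  ⟶  IMII  (L3)  txn=BusRdX+Flush  M[L3]=82
step 20: P1: load  L1  ⟶  ISSO  (L1)  txn=BusRd  M[L1]=60
step 21: P2: load  L1  ⟶  ISSO  (L1)  txn=∅  M[L1]=60

state = M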